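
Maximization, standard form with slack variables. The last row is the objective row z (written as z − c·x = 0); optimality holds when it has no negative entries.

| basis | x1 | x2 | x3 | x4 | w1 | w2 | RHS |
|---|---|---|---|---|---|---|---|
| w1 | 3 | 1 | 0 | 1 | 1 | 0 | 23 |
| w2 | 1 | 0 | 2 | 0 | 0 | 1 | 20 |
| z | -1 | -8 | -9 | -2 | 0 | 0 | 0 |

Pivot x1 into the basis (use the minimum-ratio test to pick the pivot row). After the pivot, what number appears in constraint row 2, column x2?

-1/3

Ratio test on column x1 — row 1: 23/3 = 23/3; row 2: 20/1 = 20. Minimum is 23/3 at row 1 (w1 leaves); pivot element 3.
Divide row 1 by 3; eliminate column x1 from the other rows.
Row 2 update in column x2: 0 − 1·(1/3) = -1/3.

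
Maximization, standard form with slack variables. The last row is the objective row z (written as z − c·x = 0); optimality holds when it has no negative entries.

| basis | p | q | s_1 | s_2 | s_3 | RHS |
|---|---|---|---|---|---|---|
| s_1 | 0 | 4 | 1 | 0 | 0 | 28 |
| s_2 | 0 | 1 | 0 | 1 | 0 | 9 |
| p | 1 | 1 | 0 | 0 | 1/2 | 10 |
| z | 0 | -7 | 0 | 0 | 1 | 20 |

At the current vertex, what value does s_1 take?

s_1 is basic (row 1); its value is the RHS of that row, 28.

28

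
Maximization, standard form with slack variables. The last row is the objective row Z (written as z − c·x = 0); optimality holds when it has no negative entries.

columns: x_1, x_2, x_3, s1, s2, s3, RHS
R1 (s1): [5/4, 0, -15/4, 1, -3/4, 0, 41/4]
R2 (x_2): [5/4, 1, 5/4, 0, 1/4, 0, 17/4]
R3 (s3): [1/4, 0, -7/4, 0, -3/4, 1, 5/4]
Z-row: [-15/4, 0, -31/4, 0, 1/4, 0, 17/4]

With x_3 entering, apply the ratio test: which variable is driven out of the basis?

x_2

Column x_3 entries and ratios — s1: -15/4 ≤ 0, skip; x_2: (17/4)/(5/4) = 17/5; s3: -7/4 ≤ 0, skip.
Smallest ratio is 17/5 in the row of x_2, so x_2 leaves.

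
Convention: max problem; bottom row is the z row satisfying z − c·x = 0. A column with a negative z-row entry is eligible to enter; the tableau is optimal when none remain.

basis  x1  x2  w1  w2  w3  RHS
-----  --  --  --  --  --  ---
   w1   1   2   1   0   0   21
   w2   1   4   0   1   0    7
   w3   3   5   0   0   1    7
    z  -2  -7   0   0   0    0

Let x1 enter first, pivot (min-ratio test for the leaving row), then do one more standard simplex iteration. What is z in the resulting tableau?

Ratio test on column x1 — row 1: 21/1 = 21; row 2: 7/1 = 7; row 3: 7/3 = 7/3. Minimum is 7/3 at row 3 (w3 leaves); pivot element 3.
Pivot on row 3; the z-row RHS becomes 0 − (-2)·(7/3) = 14/3.
Next entering variable (most negative z-row entry -11/3): x2.
Ratio test on column x2 — row 1: (56/3)/(1/3) = 56; row 2: (14/3)/(7/3) = 2; row 3: (7/3)/(5/3) = 7/5. Minimum is 7/5 at row 3 (x1 leaves); pivot element 5/3.
After the second pivot the z-row RHS is 14/3 − (-11/3)·(7/5) = 49/5.

49/5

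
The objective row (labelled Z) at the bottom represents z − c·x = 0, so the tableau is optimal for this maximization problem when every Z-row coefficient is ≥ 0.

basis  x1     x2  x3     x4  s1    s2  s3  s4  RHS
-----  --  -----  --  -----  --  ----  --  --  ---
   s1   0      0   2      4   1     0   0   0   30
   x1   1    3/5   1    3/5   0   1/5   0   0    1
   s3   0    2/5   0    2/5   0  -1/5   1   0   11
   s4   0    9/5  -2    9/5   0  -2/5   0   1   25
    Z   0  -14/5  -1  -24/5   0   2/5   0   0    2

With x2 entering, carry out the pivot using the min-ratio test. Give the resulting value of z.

20/3

Ratio test on column x2 — row 1: entry 0 ≤ 0; row 2: 1/(3/5) = 5/3; row 3: 11/(2/5) = 55/2; row 4: 25/(9/5) = 125/9. Minimum is 5/3 at row 2 (x1 leaves); pivot element 3/5.
Pivot on row 2; the Z-row RHS becomes 2 − (-14/5)·(5/3) = 20/3.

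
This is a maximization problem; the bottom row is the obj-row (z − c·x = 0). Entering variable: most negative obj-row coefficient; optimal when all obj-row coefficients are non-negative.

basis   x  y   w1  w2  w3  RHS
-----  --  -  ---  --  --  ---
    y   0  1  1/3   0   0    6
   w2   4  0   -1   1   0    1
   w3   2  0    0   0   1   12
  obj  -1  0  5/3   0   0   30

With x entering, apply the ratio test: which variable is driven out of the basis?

w2

Column x entries and ratios — y: 0 ≤ 0, skip; w2: 1/4 = 1/4; w3: 12/2 = 6.
Smallest ratio is 1/4 in the row of w2, so w2 leaves.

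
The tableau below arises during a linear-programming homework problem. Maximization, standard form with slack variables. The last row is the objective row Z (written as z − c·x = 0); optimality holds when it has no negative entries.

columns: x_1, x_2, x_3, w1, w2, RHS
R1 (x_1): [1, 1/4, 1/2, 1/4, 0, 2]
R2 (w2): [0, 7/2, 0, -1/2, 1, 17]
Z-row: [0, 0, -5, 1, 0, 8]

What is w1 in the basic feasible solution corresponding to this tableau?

w1 is not in the basis, so in the current basic feasible solution w1 = 0.

0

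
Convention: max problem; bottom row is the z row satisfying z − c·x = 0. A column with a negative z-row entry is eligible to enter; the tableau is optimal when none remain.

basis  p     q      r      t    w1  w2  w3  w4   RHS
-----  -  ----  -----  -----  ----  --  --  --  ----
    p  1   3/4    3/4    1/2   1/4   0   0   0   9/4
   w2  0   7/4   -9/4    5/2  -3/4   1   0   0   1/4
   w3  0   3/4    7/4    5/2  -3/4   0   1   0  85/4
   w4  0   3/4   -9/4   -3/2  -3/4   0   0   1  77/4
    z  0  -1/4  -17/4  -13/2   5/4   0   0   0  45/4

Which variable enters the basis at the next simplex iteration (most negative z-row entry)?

t

Negative z-row entries: q: -1/4, r: -17/4, t: -13/2.
The most negative is -13/2 in column t, so t enters.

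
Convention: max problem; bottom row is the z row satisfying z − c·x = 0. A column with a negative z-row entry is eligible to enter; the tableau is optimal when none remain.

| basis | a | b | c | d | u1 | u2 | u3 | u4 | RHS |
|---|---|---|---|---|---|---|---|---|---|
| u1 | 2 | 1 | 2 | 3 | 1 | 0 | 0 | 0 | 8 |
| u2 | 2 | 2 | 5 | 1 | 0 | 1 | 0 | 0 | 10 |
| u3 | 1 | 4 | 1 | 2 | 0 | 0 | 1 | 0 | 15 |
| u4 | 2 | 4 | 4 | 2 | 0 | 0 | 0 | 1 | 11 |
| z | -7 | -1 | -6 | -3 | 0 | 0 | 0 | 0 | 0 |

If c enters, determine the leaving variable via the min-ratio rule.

Column c entries and ratios — u1: 8/2 = 4; u2: 10/5 = 2; u3: 15/1 = 15; u4: 11/4 = 11/4.
Smallest ratio is 2 in the row of u2, so u2 leaves.

u2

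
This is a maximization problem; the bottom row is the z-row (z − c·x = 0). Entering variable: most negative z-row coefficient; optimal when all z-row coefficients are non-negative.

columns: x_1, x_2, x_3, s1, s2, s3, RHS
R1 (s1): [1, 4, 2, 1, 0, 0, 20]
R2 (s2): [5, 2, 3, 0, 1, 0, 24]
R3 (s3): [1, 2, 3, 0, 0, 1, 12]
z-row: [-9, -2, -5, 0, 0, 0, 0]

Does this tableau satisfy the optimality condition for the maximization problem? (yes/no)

The z-row has a negative entry -9 in column x_1, so it is not optimal.

no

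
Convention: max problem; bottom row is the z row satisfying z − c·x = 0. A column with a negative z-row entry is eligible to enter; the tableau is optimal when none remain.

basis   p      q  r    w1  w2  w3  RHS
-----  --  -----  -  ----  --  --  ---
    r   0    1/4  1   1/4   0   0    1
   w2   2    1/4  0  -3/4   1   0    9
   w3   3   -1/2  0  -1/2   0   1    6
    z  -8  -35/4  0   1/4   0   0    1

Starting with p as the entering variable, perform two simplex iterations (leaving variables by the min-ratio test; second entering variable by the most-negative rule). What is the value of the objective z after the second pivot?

172/3

Ratio test on column p — row 1: entry 0 ≤ 0; row 2: 9/2 = 9/2; row 3: 6/3 = 2. Minimum is 2 at row 3 (w3 leaves); pivot element 3.
Pivot on row 3; the z-row RHS becomes 1 − (-8)·2 = 17.
Next entering variable (most negative z-row entry -121/12): q.
Ratio test on column q — row 1: 1/(1/4) = 4; row 2: 5/(7/12) = 60/7; row 3: entry -1/6 ≤ 0. Minimum is 4 at row 1 (r leaves); pivot element 1/4.
After the second pivot the z-row RHS is 17 − (-121/12)·4 = 172/3.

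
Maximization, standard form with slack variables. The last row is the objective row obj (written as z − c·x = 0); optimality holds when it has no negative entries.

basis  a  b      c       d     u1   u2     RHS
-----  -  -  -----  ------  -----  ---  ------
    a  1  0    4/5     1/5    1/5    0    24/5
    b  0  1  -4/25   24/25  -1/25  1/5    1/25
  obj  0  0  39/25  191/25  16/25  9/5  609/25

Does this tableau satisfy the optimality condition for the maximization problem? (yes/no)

Every obj-row coefficient is ≥ 0, so the tableau is optimal.

yes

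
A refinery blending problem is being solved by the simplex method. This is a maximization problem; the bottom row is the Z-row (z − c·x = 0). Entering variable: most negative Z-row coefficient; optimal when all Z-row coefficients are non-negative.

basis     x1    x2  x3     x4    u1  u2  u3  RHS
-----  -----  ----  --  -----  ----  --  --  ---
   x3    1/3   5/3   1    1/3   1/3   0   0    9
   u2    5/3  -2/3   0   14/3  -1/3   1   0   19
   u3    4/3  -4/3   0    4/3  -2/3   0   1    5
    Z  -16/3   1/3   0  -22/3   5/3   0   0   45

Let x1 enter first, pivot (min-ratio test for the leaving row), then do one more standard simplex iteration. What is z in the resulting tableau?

675/8

Ratio test on column x1 — row 1: 9/(1/3) = 27; row 2: 19/(5/3) = 57/5; row 3: 5/(4/3) = 15/4. Minimum is 15/4 at row 3 (u3 leaves); pivot element 4/3.
Pivot on row 3; the Z-row RHS becomes 45 − (-16/3)·(15/4) = 65.
Next entering variable (most negative Z-row entry -5): x2.
Ratio test on column x2 — row 1: (31/4)/2 = 31/8; row 2: (51/4)/1 = 51/4; row 3: entry -1 ≤ 0. Minimum is 31/8 at row 1 (x3 leaves); pivot element 2.
After the second pivot the Z-row RHS is 65 − (-5)·(31/8) = 675/8.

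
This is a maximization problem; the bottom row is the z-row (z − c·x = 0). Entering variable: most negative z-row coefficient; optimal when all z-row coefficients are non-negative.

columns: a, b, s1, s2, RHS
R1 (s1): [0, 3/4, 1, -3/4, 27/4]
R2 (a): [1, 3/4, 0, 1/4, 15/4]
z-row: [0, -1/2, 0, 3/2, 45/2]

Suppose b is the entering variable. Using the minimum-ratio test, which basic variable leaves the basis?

Column b entries and ratios — s1: (27/4)/(3/4) = 9; a: (15/4)/(3/4) = 5.
Smallest ratio is 5 in the row of a, so a leaves.

a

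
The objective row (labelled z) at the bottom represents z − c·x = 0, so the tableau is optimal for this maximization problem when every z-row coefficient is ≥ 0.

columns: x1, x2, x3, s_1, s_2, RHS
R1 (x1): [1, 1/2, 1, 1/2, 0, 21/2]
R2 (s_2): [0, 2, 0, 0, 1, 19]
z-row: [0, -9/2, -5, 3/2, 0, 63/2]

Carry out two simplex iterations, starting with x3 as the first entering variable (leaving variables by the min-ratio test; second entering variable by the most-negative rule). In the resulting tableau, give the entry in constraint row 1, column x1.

Ratio test on column x3 — row 1: (21/2)/1 = 21/2; row 2: entry 0 ≤ 0. Minimum is 21/2 at row 1 (x1 leaves); pivot element 1.
Divide row 1 by 1; eliminate column x3 from the other rows.
Second iteration: most negative z-row entry is -2 in column x2, so x2 enters.
Ratio test on column x2 — row 1: (21/2)/(1/2) = 21; row 2: 19/2 = 19/2. Minimum is 19/2 at row 2 (s_2 leaves); pivot element 2.
Divide row 2 by 2; eliminate column x2 from the other rows.
After both pivots, the entry at constraint row 1, column x1 is 1.

1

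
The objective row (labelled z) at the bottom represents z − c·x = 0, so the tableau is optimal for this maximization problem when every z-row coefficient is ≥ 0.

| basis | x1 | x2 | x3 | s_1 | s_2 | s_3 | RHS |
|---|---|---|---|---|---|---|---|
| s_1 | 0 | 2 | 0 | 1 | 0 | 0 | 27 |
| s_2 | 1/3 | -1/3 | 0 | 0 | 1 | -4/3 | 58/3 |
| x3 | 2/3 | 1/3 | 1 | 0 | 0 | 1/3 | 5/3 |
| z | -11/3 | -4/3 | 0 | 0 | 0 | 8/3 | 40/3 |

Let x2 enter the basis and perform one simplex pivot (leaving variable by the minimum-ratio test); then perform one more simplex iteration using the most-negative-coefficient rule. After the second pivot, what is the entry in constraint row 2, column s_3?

Ratio test on column x2 — row 1: 27/2 = 27/2; row 2: entry -1/3 ≤ 0; row 3: (5/3)/(1/3) = 5. Minimum is 5 at row 3 (x3 leaves); pivot element 1/3.
Divide row 3 by 1/3; eliminate column x2 from the other rows.
Second iteration: most negative z-row entry is -1 in column x1, so x1 enters.
Ratio test on column x1 — row 1: entry -4 ≤ 0; row 2: 21/1 = 21; row 3: 5/2 = 5/2. Minimum is 5/2 at row 3 (x2 leaves); pivot element 2.
Divide row 3 by 2; eliminate column x1 from the other rows.
After both pivots, the entry at constraint row 2, column s_3 is -3/2.

-3/2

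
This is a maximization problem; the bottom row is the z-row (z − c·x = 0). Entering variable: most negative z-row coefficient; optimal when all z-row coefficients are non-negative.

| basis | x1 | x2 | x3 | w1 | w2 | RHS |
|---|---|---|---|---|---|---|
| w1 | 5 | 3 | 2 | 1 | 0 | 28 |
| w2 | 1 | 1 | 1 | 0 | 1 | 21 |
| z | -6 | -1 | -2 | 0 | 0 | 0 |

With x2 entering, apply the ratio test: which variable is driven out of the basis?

w1

Column x2 entries and ratios — w1: 28/3 = 28/3; w2: 21/1 = 21.
Smallest ratio is 28/3 in the row of w1, so w1 leaves.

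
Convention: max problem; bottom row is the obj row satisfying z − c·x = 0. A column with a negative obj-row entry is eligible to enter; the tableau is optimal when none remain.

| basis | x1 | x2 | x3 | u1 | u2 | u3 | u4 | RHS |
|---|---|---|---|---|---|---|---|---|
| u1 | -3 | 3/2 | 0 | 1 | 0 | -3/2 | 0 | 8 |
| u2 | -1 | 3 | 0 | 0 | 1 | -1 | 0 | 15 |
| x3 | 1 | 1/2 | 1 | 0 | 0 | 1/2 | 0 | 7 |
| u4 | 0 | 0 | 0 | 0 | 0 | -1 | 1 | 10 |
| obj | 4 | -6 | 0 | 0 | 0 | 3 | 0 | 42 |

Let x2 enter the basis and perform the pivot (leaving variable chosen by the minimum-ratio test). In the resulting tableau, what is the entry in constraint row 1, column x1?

-5/2

Ratio test on column x2 — row 1: 8/(3/2) = 16/3; row 2: 15/3 = 5; row 3: 7/(1/2) = 14; row 4: entry 0 ≤ 0. Minimum is 5 at row 2 (u2 leaves); pivot element 3.
Divide row 2 by 3; eliminate column x2 from the other rows.
Row 1 update in column x1: -3 − (3/2)·(-1/3) = -5/2.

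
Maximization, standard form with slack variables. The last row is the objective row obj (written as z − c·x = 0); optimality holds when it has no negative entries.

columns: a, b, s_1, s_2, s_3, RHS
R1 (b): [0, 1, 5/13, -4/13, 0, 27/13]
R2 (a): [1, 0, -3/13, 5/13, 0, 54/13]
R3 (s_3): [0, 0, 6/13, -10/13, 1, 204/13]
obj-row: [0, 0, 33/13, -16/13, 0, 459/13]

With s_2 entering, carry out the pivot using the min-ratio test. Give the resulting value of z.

243/5

Ratio test on column s_2 — row 1: entry -4/13 ≤ 0; row 2: (54/13)/(5/13) = 54/5; row 3: entry -10/13 ≤ 0. Minimum is 54/5 at row 2 (a leaves); pivot element 5/13.
Pivot on row 2; the obj-row RHS becomes 459/13 − (-16/13)·(54/5) = 243/5.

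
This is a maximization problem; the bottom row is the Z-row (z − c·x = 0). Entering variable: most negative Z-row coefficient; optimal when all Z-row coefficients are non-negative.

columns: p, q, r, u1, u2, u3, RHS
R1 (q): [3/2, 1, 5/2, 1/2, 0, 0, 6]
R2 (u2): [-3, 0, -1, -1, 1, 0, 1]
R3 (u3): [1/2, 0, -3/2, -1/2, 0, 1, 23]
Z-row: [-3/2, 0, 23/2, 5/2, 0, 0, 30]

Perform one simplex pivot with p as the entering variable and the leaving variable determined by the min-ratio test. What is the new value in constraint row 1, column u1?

1/3

Ratio test on column p — row 1: 6/(3/2) = 4; row 2: entry -3 ≤ 0; row 3: 23/(1/2) = 46. Minimum is 4 at row 1 (q leaves); pivot element 3/2.
Divide row 1 by 3/2; eliminate column p from the other rows.
In the new row 1, the u1 entry is the old entry divided by the pivot: (1/2)/(3/2) = 1/3.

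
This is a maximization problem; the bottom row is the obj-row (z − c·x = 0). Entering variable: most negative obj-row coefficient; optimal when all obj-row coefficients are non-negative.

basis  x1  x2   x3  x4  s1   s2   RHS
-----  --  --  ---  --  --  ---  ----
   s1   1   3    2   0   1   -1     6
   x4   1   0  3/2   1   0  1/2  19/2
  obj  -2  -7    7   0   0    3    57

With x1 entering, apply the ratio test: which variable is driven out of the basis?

Column x1 entries and ratios — s1: 6/1 = 6; x4: (19/2)/1 = 19/2.
Smallest ratio is 6 in the row of s1, so s1 leaves.

s1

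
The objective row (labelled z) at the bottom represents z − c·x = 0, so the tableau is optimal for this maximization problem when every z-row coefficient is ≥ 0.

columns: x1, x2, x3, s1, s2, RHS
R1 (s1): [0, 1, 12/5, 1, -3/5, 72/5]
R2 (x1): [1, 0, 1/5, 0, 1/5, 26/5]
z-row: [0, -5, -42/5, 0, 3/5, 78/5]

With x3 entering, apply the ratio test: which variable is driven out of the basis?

Column x3 entries and ratios — s1: (72/5)/(12/5) = 6; x1: (26/5)/(1/5) = 26.
Smallest ratio is 6 in the row of s1, so s1 leaves.

s1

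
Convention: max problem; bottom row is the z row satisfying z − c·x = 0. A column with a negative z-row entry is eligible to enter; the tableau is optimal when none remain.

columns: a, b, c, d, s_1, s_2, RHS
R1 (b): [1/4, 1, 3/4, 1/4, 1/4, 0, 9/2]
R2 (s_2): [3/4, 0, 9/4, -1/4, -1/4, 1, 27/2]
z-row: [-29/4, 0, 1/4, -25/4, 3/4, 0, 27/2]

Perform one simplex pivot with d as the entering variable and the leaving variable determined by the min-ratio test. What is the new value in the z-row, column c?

19

Ratio test on column d — row 1: (9/2)/(1/4) = 18; row 2: entry -1/4 ≤ 0. Minimum is 18 at row 1 (b leaves); pivot element 1/4.
Divide row 1 by 1/4; eliminate column d from the other rows.
z-row update in column c: 1/4 − (-25/4)·3 = 19.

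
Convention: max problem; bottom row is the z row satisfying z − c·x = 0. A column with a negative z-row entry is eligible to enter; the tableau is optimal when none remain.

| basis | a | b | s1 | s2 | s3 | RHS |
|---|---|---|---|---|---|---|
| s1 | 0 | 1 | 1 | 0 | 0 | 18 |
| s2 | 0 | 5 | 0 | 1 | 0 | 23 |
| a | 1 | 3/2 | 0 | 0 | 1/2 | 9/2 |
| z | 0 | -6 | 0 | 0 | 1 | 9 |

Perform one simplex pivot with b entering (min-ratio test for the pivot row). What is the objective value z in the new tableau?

27

Ratio test on column b — row 1: 18/1 = 18; row 2: 23/5 = 23/5; row 3: (9/2)/(3/2) = 3. Minimum is 3 at row 3 (a leaves); pivot element 3/2.
Pivot on row 3; the z-row RHS becomes 9 − (-6)·3 = 27.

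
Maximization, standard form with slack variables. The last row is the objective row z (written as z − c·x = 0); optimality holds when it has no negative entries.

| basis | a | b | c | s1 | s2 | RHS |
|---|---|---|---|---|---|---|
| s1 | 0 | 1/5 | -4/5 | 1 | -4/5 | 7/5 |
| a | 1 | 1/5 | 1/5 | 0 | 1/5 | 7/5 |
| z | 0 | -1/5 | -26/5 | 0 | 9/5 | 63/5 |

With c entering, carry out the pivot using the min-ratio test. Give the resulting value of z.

Ratio test on column c — row 1: entry -4/5 ≤ 0; row 2: (7/5)/(1/5) = 7. Minimum is 7 at row 2 (a leaves); pivot element 1/5.
Pivot on row 2; the z-row RHS becomes 63/5 − (-26/5)·7 = 49.

49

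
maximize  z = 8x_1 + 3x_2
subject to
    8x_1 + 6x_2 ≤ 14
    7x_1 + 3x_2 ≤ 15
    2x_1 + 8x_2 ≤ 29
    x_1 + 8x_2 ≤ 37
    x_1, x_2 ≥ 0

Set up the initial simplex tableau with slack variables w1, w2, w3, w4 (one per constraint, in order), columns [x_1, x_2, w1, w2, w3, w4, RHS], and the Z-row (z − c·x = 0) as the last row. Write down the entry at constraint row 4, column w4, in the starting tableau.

Slack w4 belongs to constraint 4; its column is the unit vector e_4, so the entry in row 4 is 1.

1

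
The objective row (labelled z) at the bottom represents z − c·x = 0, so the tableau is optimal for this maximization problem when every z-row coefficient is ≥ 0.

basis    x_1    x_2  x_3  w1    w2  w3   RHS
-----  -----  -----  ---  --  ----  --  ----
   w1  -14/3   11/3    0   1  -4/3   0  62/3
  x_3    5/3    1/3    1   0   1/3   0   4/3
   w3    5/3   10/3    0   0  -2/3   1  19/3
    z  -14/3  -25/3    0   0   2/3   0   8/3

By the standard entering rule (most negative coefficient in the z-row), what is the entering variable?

x_2

Negative z-row entries: x_1: -14/3, x_2: -25/3.
The most negative is -25/3 in column x_2, so x_2 enters.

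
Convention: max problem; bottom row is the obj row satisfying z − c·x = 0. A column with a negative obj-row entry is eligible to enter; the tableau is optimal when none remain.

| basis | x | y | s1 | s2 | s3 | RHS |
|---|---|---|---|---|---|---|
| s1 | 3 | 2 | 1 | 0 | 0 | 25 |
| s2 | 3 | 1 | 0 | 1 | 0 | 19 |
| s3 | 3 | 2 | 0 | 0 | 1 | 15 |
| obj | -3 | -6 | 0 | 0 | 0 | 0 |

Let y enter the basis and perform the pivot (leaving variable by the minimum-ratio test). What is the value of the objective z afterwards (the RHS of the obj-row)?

45

Ratio test on column y — row 1: 25/2 = 25/2; row 2: 19/1 = 19; row 3: 15/2 = 15/2. Minimum is 15/2 at row 3 (s3 leaves); pivot element 2.
Pivot on row 3; the obj-row RHS becomes 0 − (-6)·(15/2) = 45.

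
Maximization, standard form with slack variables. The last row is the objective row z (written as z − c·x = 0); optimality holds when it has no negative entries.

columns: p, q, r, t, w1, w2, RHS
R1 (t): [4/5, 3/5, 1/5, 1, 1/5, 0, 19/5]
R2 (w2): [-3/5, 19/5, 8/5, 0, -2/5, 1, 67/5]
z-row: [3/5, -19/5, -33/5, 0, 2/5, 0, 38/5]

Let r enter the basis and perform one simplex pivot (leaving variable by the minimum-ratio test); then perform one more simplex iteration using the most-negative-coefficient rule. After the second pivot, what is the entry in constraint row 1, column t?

8/7

Ratio test on column r — row 1: (19/5)/(1/5) = 19; row 2: (67/5)/(8/5) = 67/8. Minimum is 67/8 at row 2 (w2 leaves); pivot element 8/5.
Divide row 2 by 8/5; eliminate column r from the other rows.
Second iteration: most negative z-row entry is -15/8 in column p, so p enters.
Ratio test on column p — row 1: (17/8)/(7/8) = 17/7; row 2: entry -3/8 ≤ 0. Minimum is 17/7 at row 1 (t leaves); pivot element 7/8.
Divide row 1 by 7/8; eliminate column p from the other rows.
After both pivots, the entry at constraint row 1, column t is 8/7.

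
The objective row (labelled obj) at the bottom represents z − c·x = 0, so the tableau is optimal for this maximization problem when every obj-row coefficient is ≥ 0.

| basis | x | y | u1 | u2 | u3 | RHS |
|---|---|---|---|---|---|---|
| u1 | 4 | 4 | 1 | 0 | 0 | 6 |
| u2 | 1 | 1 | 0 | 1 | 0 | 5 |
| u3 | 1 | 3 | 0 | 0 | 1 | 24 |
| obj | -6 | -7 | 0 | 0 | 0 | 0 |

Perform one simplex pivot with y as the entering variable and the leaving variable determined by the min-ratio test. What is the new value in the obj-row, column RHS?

21/2

Ratio test on column y — row 1: 6/4 = 3/2; row 2: 5/1 = 5; row 3: 24/3 = 8. Minimum is 3/2 at row 1 (u1 leaves); pivot element 4.
Divide row 1 by 4; eliminate column y from the other rows.
obj-row update in column RHS: 0 − (-7)·(3/2) = 21/2.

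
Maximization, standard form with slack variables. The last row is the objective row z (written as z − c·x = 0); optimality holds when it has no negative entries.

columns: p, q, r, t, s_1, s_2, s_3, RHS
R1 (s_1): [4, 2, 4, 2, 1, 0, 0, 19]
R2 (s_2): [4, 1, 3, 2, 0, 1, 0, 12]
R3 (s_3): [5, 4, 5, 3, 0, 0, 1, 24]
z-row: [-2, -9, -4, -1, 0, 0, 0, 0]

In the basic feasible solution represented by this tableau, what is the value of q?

q is not in the basis, so in the current basic feasible solution q = 0.

0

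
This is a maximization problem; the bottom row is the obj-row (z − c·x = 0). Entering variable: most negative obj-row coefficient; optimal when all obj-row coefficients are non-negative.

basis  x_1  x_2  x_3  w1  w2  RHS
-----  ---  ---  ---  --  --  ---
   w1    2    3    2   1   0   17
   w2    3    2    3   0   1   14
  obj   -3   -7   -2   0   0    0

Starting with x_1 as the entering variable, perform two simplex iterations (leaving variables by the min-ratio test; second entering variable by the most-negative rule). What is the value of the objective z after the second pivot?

Ratio test on column x_1 — row 1: 17/2 = 17/2; row 2: 14/3 = 14/3. Minimum is 14/3 at row 2 (w2 leaves); pivot element 3.
Pivot on row 2; the obj-row RHS becomes 0 − (-3)·(14/3) = 14.
Next entering variable (most negative obj-row entry -5): x_2.
Ratio test on column x_2 — row 1: (23/3)/(5/3) = 23/5; row 2: (14/3)/(2/3) = 7. Minimum is 23/5 at row 1 (w1 leaves); pivot element 5/3.
After the second pivot the obj-row RHS is 14 − (-5)·(23/5) = 37.

37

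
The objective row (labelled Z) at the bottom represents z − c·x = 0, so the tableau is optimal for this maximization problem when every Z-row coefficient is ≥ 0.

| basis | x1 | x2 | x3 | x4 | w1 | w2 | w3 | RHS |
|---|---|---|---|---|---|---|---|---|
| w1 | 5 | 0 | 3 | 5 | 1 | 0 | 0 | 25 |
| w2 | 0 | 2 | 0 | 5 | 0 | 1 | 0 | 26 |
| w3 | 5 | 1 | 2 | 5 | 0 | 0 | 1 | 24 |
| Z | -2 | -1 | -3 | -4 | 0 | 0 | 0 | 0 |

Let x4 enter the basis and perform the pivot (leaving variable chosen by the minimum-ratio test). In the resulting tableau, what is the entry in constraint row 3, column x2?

Ratio test on column x4 — row 1: 25/5 = 5; row 2: 26/5 = 26/5; row 3: 24/5 = 24/5. Minimum is 24/5 at row 3 (w3 leaves); pivot element 5.
Divide row 3 by 5; eliminate column x4 from the other rows.
In the new row 3, the x2 entry is the old entry divided by the pivot: 1/5 = 1/5.

1/5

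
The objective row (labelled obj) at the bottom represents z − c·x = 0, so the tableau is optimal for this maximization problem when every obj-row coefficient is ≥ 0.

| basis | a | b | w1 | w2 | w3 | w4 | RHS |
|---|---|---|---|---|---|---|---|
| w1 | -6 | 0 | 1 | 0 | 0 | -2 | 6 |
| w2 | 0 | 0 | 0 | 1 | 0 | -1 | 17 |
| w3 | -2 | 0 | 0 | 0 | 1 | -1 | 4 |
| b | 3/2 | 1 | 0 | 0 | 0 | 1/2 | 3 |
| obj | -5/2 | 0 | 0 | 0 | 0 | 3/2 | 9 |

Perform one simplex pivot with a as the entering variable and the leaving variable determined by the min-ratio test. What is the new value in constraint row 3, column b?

Ratio test on column a — row 1: entry -6 ≤ 0; row 2: entry 0 ≤ 0; row 3: entry -2 ≤ 0; row 4: 3/(3/2) = 2. Minimum is 2 at row 4 (b leaves); pivot element 3/2.
Divide row 4 by 3/2; eliminate column a from the other rows.
Row 3 update in column b: 0 − (-2)·(2/3) = 4/3.

4/3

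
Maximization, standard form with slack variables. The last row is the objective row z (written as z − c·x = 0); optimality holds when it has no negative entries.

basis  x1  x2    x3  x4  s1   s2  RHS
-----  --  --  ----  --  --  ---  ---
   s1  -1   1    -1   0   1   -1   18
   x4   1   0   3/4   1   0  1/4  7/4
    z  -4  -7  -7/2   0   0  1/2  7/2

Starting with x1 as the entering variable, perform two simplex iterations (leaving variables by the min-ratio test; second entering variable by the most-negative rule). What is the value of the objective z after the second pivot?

Ratio test on column x1 — row 1: entry -1 ≤ 0; row 2: (7/4)/1 = 7/4. Minimum is 7/4 at row 2 (x4 leaves); pivot element 1.
Pivot on row 2; the z-row RHS becomes 7/2 − (-4)·(7/4) = 21/2.
Next entering variable (most negative z-row entry -7): x2.
Ratio test on column x2 — row 1: (79/4)/1 = 79/4; row 2: entry 0 ≤ 0. Minimum is 79/4 at row 1 (s1 leaves); pivot element 1.
After the second pivot the z-row RHS is 21/2 − (-7)·(79/4) = 595/4.

595/4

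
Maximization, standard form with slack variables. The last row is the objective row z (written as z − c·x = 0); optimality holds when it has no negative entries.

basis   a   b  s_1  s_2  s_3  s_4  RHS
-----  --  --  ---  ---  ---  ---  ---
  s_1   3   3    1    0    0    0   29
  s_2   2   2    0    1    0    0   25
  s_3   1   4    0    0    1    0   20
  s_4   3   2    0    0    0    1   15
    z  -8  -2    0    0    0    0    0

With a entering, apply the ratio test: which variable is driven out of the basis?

s_4

Column a entries and ratios — s_1: 29/3 = 29/3; s_2: 25/2 = 25/2; s_3: 20/1 = 20; s_4: 15/3 = 5.
Smallest ratio is 5 in the row of s_4, so s_4 leaves.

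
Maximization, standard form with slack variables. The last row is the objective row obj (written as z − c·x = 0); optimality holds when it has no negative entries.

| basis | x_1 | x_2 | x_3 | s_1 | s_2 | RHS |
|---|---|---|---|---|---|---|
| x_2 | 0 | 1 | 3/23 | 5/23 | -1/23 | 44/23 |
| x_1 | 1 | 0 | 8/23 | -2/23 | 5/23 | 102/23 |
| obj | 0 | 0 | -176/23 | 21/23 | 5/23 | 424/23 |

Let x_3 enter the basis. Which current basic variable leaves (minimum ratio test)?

x_1

Column x_3 entries and ratios — x_2: (44/23)/(3/23) = 44/3; x_1: (102/23)/(8/23) = 51/4.
Smallest ratio is 51/4 in the row of x_1, so x_1 leaves.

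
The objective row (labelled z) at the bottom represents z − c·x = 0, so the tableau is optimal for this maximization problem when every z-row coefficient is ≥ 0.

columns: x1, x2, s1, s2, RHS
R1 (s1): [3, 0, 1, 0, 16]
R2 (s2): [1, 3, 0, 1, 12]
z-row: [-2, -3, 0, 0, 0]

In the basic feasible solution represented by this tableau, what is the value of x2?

x2 is not in the basis, so in the current basic feasible solution x2 = 0.

0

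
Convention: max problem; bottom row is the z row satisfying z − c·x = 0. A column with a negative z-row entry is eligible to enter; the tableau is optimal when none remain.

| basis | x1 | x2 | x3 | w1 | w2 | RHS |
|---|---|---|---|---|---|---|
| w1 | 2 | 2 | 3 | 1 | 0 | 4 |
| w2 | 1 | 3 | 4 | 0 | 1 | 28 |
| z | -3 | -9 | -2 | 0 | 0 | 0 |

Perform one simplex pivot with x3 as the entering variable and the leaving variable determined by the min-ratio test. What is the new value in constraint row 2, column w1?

Ratio test on column x3 — row 1: 4/3 = 4/3; row 2: 28/4 = 7. Minimum is 4/3 at row 1 (w1 leaves); pivot element 3.
Divide row 1 by 3; eliminate column x3 from the other rows.
Row 2 update in column w1: 0 − 4·(1/3) = -4/3.

-4/3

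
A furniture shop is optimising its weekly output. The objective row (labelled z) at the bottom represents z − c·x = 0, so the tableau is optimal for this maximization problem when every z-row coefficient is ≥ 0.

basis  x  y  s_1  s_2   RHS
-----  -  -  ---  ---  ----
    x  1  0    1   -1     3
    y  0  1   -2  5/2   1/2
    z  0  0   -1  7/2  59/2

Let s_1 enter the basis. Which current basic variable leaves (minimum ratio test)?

x

Column s_1 entries and ratios — x: 3/1 = 3; y: -2 ≤ 0, skip.
Smallest ratio is 3 in the row of x, so x leaves.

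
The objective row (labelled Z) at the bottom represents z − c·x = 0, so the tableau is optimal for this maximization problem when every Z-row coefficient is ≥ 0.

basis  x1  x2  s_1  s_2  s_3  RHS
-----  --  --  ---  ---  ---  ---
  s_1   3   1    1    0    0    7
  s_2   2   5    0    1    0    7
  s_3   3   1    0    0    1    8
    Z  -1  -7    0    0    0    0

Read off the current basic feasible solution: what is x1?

0

x1 is not in the basis, so in the current basic feasible solution x1 = 0.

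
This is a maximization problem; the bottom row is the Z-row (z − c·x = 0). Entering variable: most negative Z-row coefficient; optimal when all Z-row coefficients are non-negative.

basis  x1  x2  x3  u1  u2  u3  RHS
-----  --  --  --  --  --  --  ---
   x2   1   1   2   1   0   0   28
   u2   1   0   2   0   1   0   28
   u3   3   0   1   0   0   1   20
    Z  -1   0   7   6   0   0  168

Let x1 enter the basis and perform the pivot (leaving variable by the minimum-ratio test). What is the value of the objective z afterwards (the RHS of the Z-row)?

Ratio test on column x1 — row 1: 28/1 = 28; row 2: 28/1 = 28; row 3: 20/3 = 20/3. Minimum is 20/3 at row 3 (u3 leaves); pivot element 3.
Pivot on row 3; the Z-row RHS becomes 168 − (-1)·(20/3) = 524/3.

524/3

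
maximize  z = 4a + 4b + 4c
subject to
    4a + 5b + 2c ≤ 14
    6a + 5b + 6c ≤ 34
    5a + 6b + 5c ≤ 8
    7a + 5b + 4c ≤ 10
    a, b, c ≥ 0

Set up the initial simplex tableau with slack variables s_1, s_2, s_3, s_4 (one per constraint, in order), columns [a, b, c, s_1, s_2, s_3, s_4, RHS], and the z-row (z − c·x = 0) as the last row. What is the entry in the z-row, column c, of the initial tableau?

-4

The z-row carries the negated objective coefficients: the c entry is -4.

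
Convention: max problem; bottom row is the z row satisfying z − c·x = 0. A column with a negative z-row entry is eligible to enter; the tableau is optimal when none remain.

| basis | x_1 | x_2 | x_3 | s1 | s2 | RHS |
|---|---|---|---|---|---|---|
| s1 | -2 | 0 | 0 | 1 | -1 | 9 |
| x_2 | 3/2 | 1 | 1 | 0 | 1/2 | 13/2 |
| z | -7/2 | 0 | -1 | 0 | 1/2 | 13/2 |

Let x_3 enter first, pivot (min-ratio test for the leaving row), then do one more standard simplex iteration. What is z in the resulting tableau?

Ratio test on column x_3 — row 1: entry 0 ≤ 0; row 2: (13/2)/1 = 13/2. Minimum is 13/2 at row 2 (x_2 leaves); pivot element 1.
Pivot on row 2; the z-row RHS becomes 13/2 − (-1)·(13/2) = 13.
Next entering variable (most negative z-row entry -2): x_1.
Ratio test on column x_1 — row 1: entry -2 ≤ 0; row 2: (13/2)/(3/2) = 13/3. Minimum is 13/3 at row 2 (x_3 leaves); pivot element 3/2.
After the second pivot the z-row RHS is 13 − (-2)·(13/3) = 65/3.

65/3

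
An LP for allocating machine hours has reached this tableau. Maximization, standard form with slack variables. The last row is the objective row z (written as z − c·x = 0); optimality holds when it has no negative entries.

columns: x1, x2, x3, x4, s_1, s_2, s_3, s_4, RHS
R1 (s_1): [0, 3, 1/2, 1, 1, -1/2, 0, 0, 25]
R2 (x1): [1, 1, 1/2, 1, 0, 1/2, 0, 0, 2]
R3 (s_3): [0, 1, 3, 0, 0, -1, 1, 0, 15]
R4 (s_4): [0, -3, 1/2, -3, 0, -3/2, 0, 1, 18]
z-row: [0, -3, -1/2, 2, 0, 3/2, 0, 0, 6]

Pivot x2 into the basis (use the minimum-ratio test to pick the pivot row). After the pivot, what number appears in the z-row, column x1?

3

Ratio test on column x2 — row 1: 25/3 = 25/3; row 2: 2/1 = 2; row 3: 15/1 = 15; row 4: entry -3 ≤ 0. Minimum is 2 at row 2 (x1 leaves); pivot element 1.
Divide row 2 by 1; eliminate column x2 from the other rows.
z-row update in column x1: 0 − (-3)·1 = 3.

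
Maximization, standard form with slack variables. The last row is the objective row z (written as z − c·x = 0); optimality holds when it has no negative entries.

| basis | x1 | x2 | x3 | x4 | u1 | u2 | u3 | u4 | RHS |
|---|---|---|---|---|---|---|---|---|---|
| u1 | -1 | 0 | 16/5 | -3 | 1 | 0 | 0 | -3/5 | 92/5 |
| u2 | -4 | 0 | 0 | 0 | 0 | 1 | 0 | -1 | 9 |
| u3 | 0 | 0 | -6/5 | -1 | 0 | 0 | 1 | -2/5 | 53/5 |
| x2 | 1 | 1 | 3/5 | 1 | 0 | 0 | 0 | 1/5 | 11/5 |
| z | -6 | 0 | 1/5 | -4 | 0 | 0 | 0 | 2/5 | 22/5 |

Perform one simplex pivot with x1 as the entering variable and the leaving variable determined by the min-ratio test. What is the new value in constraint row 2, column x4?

4

Ratio test on column x1 — row 1: entry -1 ≤ 0; row 2: entry -4 ≤ 0; row 3: entry 0 ≤ 0; row 4: (11/5)/1 = 11/5. Minimum is 11/5 at row 4 (x2 leaves); pivot element 1.
Divide row 4 by 1; eliminate column x1 from the other rows.
Row 2 update in column x4: 0 − (-4)·1 = 4.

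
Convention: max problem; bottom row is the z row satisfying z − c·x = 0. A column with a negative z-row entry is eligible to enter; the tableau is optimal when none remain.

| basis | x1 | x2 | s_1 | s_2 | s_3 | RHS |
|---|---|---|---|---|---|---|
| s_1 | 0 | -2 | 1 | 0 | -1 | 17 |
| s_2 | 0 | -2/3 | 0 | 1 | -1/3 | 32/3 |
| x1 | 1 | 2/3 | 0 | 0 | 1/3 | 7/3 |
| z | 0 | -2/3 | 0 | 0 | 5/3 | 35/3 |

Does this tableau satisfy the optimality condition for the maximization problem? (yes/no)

no

The z-row has a negative entry -2/3 in column x2, so it is not optimal.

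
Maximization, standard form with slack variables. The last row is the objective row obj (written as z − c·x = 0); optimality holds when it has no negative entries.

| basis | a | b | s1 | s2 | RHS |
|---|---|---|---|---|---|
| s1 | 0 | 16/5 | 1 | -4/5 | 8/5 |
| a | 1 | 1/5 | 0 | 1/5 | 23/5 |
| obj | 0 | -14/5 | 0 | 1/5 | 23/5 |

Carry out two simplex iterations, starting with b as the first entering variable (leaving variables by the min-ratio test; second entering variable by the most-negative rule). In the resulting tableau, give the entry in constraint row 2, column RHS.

Ratio test on column b — row 1: (8/5)/(16/5) = 1/2; row 2: (23/5)/(1/5) = 23. Minimum is 1/2 at row 1 (s1 leaves); pivot element 16/5.
Divide row 1 by 16/5; eliminate column b from the other rows.
Second iteration: most negative obj-row entry is -1/2 in column s2, so s2 enters.
Ratio test on column s2 — row 1: entry -1/4 ≤ 0; row 2: (9/2)/(1/4) = 18. Minimum is 18 at row 2 (a leaves); pivot element 1/4.
Divide row 2 by 1/4; eliminate column s2 from the other rows.
After both pivots, the entry at constraint row 2, column RHS is 18.

18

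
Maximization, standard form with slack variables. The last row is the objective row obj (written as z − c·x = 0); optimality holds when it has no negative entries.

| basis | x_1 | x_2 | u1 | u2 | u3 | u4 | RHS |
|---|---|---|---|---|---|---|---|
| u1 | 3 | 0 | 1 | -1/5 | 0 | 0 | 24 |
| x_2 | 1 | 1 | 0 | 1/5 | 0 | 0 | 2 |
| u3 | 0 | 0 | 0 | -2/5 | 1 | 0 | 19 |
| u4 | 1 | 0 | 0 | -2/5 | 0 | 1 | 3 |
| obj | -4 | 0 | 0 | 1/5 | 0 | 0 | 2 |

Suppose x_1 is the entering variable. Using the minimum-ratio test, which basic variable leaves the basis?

x_2

Column x_1 entries and ratios — u1: 24/3 = 8; x_2: 2/1 = 2; u3: 0 ≤ 0, skip; u4: 3/1 = 3.
Smallest ratio is 2 in the row of x_2, so x_2 leaves.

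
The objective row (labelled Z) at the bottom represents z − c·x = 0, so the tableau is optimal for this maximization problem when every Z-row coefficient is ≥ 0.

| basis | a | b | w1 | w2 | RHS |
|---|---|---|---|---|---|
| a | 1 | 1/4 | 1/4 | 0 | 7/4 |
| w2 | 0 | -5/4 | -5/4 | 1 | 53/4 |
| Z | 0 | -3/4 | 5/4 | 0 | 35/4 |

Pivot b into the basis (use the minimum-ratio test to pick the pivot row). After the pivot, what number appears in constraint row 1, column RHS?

7

Ratio test on column b — row 1: (7/4)/(1/4) = 7; row 2: entry -5/4 ≤ 0. Minimum is 7 at row 1 (a leaves); pivot element 1/4.
Divide row 1 by 1/4; eliminate column b from the other rows.
In the new row 1, the RHS entry is the old entry divided by the pivot: (7/4)/(1/4) = 7.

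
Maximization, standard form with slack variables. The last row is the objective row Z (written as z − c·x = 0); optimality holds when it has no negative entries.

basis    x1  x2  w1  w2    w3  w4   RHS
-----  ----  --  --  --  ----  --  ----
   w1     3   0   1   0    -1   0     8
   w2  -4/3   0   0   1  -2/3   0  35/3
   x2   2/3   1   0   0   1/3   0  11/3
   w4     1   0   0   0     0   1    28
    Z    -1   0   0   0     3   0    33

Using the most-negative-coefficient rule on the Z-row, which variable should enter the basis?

Negative Z-row entries: x1: -1.
The most negative is -1 in column x1, so x1 enters.

x1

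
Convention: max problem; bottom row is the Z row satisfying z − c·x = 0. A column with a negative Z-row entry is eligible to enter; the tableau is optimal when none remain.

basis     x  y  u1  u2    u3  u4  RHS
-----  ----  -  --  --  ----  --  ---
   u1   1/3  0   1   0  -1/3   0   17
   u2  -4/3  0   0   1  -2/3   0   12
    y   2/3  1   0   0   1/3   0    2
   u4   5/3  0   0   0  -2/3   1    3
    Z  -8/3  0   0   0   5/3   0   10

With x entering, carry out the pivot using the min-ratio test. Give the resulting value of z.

Ratio test on column x — row 1: 17/(1/3) = 51; row 2: entry -4/3 ≤ 0; row 3: 2/(2/3) = 3; row 4: 3/(5/3) = 9/5. Minimum is 9/5 at row 4 (u4 leaves); pivot element 5/3.
Pivot on row 4; the Z-row RHS becomes 10 − (-8/3)·(9/5) = 74/5.

74/5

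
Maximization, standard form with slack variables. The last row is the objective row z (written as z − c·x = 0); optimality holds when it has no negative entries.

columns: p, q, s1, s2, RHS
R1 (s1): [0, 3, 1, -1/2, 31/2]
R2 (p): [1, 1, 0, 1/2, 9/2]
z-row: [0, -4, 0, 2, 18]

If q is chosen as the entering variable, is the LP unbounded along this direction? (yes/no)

Column q has positive entries in row(s) 1, 2, so the ratio test bounds it — not unbounded.

no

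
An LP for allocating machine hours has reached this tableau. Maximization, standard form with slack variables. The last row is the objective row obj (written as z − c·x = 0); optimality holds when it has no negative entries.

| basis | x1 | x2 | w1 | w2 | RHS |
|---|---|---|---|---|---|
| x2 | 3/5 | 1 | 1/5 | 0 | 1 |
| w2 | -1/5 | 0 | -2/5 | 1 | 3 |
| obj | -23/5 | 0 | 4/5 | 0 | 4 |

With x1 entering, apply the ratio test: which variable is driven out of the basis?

Column x1 entries and ratios — x2: 1/(3/5) = 5/3; w2: -1/5 ≤ 0, skip.
Smallest ratio is 5/3 in the row of x2, so x2 leaves.

x2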